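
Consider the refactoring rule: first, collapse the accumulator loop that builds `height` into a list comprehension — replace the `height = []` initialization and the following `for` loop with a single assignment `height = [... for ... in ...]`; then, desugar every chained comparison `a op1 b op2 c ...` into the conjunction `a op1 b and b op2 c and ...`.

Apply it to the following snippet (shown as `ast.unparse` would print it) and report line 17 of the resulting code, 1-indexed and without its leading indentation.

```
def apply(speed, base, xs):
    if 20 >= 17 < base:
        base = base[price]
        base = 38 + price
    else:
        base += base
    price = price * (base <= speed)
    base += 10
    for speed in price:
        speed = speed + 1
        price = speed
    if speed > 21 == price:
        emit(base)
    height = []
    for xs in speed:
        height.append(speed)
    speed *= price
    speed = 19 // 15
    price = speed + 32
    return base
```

Transformed code:
def apply(speed, base, xs):
    if 20 >= 17 and 17 < base:
        base = base[price]
        base = 38 + price
    else:
        base += base
    price = price * (base <= speed)
    base += 10
    for speed in price:
        speed = speed + 1
        price = speed
    if speed > 21 and 21 == price:
        emit(base)
    height = [speed for xs in speed]
    speed *= price
    speed = 19 // 15
    price = speed + 32
    return base

price = speed + 32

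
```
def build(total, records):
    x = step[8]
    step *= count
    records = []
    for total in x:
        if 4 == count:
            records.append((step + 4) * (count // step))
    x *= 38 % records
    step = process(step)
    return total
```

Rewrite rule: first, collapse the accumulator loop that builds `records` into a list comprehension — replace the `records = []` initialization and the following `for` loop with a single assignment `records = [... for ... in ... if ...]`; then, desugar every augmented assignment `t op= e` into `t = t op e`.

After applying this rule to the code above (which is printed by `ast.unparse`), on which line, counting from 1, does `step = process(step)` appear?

Transformed code:
def build(total, records):
    x = step[8]
    step = step * count
    records = [(step + 4) * (count // step) for total in x if 4 == count]
    x = x * (38 % records)
    step = process(step)
    return total

6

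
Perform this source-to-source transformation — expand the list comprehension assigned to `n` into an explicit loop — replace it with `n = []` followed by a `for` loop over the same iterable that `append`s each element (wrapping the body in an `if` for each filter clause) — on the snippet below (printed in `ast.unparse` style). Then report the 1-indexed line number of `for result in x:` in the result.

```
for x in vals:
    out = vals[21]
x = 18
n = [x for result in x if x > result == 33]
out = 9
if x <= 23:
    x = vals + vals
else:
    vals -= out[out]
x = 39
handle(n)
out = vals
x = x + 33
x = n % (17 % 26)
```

5

Transformed code:
for x in vals:
    out = vals[21]
x = 18
n = []
for result in x:
    if x > result == 33:
        n.append(x)
out = 9
if x <= 23:
    x = vals + vals
else:
    vals -= out[out]
x = 39
handle(n)
out = vals
x = x + 33
x = n % (17 % 26)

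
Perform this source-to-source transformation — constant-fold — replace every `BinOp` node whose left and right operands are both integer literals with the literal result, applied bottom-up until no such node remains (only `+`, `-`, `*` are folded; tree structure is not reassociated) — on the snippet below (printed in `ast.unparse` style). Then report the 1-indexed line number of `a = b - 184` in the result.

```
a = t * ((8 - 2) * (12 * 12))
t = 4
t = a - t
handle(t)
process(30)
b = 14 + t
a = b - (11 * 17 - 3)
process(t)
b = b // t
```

Transformed code:
a = t * 864
t = 4
t = a - t
handle(t)
process(30)
b = 14 + t
a = b - 184
process(t)
b = b // t

7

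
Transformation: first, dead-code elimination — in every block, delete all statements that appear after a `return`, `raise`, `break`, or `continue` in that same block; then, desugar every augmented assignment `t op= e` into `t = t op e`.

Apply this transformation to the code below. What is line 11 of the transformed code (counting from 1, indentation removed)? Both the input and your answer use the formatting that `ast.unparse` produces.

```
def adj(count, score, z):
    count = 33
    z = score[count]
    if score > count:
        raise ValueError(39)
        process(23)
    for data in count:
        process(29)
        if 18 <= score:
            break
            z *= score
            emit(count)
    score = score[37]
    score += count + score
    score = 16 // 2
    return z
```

score = score + (count + score)

Transformed code:
def adj(count, score, z):
    count = 33
    z = score[count]
    if score > count:
        raise ValueError(39)
    for data in count:
        process(29)
        if 18 <= score:
            break
    score = score[37]
    score = score + (count + score)
    score = 16 // 2
    return z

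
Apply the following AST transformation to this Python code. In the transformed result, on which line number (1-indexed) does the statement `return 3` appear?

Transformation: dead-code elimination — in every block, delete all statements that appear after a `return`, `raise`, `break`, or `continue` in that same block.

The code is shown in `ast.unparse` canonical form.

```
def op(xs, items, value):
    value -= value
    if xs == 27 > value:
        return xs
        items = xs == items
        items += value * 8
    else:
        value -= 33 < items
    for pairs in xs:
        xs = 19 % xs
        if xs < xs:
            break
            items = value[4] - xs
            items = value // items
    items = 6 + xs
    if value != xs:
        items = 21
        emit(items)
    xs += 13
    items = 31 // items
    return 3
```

Transformed code:
def op(xs, items, value):
    value -= value
    if xs == 27 > value:
        return xs
    else:
        value -= 33 < items
    for pairs in xs:
        xs = 19 % xs
        if xs < xs:
            break
    items = 6 + xs
    if value != xs:
        items = 21
        emit(items)
    xs += 13
    items = 31 // items
    return 3

17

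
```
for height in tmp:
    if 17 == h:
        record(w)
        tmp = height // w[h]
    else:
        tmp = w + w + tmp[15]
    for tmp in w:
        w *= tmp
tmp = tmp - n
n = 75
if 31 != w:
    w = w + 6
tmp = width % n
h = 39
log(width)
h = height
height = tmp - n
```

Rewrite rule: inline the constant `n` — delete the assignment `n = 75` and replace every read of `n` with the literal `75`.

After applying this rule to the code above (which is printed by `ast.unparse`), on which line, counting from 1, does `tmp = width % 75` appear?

12

Transformed code:
for height in tmp:
    if 17 == h:
        record(w)
        tmp = height // w[h]
    else:
        tmp = w + w + tmp[15]
    for tmp in w:
        w *= tmp
tmp = tmp - 75
if 31 != w:
    w = w + 6
tmp = width % 75
h = 39
log(width)
h = height
height = tmp - 75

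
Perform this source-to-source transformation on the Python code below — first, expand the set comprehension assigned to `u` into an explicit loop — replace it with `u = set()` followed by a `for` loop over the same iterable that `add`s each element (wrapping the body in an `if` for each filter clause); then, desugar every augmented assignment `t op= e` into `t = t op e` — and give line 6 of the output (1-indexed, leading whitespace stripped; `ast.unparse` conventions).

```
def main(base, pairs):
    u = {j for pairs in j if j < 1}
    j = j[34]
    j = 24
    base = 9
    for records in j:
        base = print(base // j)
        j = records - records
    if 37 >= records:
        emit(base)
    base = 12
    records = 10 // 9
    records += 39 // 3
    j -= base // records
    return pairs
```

Transformed code:
def main(base, pairs):
    u = set()
    for pairs in j:
        if j < 1:
            u.add(j)
    j = j[34]
    j = 24
    base = 9
    for records in j:
        base = print(base // j)
        j = records - records
    if 37 >= records:
        emit(base)
    base = 12
    records = 10 // 9
    records = records + 39 // 3
    j = j - base // records
    return pairs

j = j[34]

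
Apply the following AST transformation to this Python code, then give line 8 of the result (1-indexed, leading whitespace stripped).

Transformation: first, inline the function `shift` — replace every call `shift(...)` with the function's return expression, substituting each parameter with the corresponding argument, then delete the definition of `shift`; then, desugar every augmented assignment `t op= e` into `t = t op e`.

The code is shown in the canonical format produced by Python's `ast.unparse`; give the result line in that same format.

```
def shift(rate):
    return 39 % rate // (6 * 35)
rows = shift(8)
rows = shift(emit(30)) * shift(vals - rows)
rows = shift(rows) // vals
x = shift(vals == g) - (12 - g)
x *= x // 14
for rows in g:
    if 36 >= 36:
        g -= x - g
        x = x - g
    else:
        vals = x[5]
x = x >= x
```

Transformed code:
rows = 39 % 8 // (6 * 35)
rows = 39 % emit(30) // (6 * 35) * (39 % (vals - rows) // (6 * 35))
rows = 39 % rows // (6 * 35) // vals
x = 39 % (vals == g) // (6 * 35) - (12 - g)
x = x * (x // 14)
for rows in g:
    if 36 >= 36:
        g = g - (x - g)
        x = x - g
    else:
        vals = x[5]
x = x >= x

g = g - (x - g)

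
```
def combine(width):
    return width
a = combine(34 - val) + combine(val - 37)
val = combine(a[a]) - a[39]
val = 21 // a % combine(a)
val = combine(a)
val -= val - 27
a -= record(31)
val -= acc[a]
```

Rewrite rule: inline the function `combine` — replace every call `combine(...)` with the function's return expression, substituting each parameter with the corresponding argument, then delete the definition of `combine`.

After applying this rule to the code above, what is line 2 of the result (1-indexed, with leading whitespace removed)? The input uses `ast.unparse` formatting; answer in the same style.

val = a[a] - a[39]

Transformed code:
a = 34 - val + (val - 37)
val = a[a] - a[39]
val = 21 // a % a
val = a
val -= val - 27
a -= record(31)
val -= acc[a]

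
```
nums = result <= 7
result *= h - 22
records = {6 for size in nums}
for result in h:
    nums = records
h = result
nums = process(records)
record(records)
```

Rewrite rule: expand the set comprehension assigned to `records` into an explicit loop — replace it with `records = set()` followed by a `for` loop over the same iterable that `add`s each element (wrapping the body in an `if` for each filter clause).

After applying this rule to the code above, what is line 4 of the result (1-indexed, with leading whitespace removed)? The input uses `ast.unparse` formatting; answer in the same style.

Transformed code:
nums = result <= 7
result *= h - 22
records = set()
for size in nums:
    records.add(6)
for result in h:
    nums = records
h = result
nums = process(records)
record(records)

for size in nums:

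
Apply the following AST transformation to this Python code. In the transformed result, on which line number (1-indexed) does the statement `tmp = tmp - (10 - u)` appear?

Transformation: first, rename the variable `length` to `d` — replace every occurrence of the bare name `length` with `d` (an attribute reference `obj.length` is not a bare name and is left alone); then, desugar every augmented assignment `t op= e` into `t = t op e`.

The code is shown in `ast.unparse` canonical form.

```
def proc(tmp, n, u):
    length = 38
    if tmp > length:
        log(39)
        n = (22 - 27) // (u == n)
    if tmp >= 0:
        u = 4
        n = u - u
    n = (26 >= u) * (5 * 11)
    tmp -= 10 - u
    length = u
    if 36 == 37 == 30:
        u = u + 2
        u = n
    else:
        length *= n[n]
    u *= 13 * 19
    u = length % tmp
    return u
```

Transformed code:
def proc(tmp, n, u):
    d = 38
    if tmp > d:
        log(39)
        n = (22 - 27) // (u == n)
    if tmp >= 0:
        u = 4
        n = u - u
    n = (26 >= u) * (5 * 11)
    tmp = tmp - (10 - u)
    d = u
    if 36 == 37 == 30:
        u = u + 2
        u = n
    else:
        d = d * n[n]
    u = u * (13 * 19)
    u = d % tmp
    return u

10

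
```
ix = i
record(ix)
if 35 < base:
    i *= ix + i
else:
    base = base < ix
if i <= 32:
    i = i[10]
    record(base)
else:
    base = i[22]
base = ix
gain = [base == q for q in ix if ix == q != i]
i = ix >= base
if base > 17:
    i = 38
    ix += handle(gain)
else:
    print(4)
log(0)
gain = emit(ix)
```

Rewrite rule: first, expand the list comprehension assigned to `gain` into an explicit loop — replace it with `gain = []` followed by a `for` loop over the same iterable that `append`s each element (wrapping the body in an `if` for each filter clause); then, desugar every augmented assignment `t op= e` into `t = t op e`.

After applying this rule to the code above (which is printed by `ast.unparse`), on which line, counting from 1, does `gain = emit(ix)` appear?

24

Transformed code:
ix = i
record(ix)
if 35 < base:
    i = i * (ix + i)
else:
    base = base < ix
if i <= 32:
    i = i[10]
    record(base)
else:
    base = i[22]
base = ix
gain = []
for q in ix:
    if ix == q != i:
        gain.append(base == q)
i = ix >= base
if base > 17:
    i = 38
    ix = ix + handle(gain)
else:
    print(4)
log(0)
gain = emit(ix)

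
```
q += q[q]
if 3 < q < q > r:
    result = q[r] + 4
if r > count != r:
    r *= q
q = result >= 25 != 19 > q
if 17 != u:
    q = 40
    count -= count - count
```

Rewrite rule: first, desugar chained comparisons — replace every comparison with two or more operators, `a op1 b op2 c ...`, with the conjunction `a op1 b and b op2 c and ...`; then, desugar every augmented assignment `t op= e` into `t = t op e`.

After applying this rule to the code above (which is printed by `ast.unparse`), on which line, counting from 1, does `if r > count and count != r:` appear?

Transformed code:
q = q + q[q]
if 3 < q and q < q and (q > r):
    result = q[r] + 4
if r > count and count != r:
    r = r * q
q = result >= 25 and 25 != 19 and (19 > q)
if 17 != u:
    q = 40
    count = count - (count - count)

4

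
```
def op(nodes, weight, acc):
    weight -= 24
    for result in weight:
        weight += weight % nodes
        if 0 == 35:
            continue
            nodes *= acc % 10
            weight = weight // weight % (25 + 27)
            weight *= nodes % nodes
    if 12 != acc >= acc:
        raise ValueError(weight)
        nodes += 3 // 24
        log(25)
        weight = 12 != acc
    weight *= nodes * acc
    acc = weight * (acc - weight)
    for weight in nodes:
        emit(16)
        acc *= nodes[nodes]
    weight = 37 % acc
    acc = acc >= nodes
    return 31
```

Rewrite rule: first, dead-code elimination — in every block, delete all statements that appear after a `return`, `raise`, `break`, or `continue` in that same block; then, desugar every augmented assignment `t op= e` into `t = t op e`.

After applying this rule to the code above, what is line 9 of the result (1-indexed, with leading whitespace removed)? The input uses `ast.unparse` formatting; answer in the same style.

Transformed code:
def op(nodes, weight, acc):
    weight = weight - 24
    for result in weight:
        weight = weight + weight % nodes
        if 0 == 35:
            continue
    if 12 != acc >= acc:
        raise ValueError(weight)
    weight = weight * (nodes * acc)
    acc = weight * (acc - weight)
    for weight in nodes:
        emit(16)
        acc = acc * nodes[nodes]
    weight = 37 % acc
    acc = acc >= nodes
    return 31

weight = weight * (nodes * acc)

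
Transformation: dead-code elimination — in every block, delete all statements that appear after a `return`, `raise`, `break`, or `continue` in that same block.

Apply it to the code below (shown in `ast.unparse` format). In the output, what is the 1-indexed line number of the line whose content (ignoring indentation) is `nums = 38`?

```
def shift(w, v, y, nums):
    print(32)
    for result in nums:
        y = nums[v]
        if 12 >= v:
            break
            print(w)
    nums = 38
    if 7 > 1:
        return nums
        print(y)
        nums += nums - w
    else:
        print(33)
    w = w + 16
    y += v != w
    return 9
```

7

Transformed code:
def shift(w, v, y, nums):
    print(32)
    for result in nums:
        y = nums[v]
        if 12 >= v:
            break
    nums = 38
    if 7 > 1:
        return nums
    else:
        print(33)
    w = w + 16
    y += v != w
    return 9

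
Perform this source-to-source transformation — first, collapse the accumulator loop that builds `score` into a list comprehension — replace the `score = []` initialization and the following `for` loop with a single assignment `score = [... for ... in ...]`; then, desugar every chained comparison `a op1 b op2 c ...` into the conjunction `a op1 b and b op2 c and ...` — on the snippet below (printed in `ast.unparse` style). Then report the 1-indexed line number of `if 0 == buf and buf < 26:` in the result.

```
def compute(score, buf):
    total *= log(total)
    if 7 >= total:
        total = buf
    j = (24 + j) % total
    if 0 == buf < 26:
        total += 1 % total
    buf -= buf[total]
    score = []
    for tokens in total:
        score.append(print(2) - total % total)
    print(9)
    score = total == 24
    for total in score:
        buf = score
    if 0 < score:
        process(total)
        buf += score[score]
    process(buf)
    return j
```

Transformed code:
def compute(score, buf):
    total *= log(total)
    if 7 >= total:
        total = buf
    j = (24 + j) % total
    if 0 == buf and buf < 26:
        total += 1 % total
    buf -= buf[total]
    score = [print(2) - total % total for tokens in total]
    print(9)
    score = total == 24
    for total in score:
        buf = score
    if 0 < score:
        process(total)
        buf += score[score]
    process(buf)
    return j

6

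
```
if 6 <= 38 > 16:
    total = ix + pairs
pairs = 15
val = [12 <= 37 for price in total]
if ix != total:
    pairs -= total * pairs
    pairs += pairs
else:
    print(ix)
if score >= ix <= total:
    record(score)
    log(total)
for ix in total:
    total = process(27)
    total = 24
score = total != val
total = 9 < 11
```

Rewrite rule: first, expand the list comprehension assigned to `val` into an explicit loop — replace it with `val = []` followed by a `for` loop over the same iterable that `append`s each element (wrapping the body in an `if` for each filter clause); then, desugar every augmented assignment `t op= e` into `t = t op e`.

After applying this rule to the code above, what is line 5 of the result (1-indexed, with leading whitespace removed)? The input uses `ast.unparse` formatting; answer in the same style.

Transformed code:
if 6 <= 38 > 16:
    total = ix + pairs
pairs = 15
val = []
for price in total:
    val.append(12 <= 37)
if ix != total:
    pairs = pairs - total * pairs
    pairs = pairs + pairs
else:
    print(ix)
if score >= ix <= total:
    record(score)
    log(total)
for ix in total:
    total = process(27)
    total = 24
score = total != val
total = 9 < 11

for price in total:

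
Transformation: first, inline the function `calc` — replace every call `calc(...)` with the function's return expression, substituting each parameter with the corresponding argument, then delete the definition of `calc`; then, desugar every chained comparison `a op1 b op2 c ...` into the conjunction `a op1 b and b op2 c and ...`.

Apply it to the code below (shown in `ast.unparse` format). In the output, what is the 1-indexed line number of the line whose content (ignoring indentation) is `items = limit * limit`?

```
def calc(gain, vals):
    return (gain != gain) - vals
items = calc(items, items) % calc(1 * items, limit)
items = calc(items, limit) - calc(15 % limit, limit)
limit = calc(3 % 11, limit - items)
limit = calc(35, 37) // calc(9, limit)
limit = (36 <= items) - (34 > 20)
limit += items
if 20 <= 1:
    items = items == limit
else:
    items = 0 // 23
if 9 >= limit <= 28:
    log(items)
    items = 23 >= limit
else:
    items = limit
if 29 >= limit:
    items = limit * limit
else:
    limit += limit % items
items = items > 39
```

17

Transformed code:
items = ((items != items) - items) % ((1 * items != 1 * items) - limit)
items = (items != items) - limit - ((15 % limit != 15 % limit) - limit)
limit = (3 % 11 != 3 % 11) - (limit - items)
limit = ((35 != 35) - 37) // ((9 != 9) - limit)
limit = (36 <= items) - (34 > 20)
limit += items
if 20 <= 1:
    items = items == limit
else:
    items = 0 // 23
if 9 >= limit and limit <= 28:
    log(items)
    items = 23 >= limit
else:
    items = limit
if 29 >= limit:
    items = limit * limit
else:
    limit += limit % items
items = items > 39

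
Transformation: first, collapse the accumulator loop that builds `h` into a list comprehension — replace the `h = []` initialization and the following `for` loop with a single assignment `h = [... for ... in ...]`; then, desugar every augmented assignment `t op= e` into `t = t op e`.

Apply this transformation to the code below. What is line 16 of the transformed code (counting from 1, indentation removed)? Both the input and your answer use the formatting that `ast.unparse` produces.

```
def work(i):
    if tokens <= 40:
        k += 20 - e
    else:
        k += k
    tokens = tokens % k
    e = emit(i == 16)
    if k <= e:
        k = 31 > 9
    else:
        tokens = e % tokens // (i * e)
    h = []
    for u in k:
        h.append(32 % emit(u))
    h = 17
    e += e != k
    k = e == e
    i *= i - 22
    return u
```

Transformed code:
def work(i):
    if tokens <= 40:
        k = k + (20 - e)
    else:
        k = k + k
    tokens = tokens % k
    e = emit(i == 16)
    if k <= e:
        k = 31 > 9
    else:
        tokens = e % tokens // (i * e)
    h = [32 % emit(u) for u in k]
    h = 17
    e = e + (e != k)
    k = e == e
    i = i * (i - 22)
    return u

i = i * (i - 22)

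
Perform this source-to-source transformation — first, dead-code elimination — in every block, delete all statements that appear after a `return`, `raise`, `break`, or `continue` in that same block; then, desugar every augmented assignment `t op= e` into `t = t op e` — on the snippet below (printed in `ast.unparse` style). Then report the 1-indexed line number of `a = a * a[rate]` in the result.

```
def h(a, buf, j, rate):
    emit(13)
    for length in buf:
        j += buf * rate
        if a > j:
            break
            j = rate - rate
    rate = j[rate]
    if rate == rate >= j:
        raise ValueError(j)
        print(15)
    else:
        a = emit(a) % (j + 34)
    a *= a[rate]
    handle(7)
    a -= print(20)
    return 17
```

12

Transformed code:
def h(a, buf, j, rate):
    emit(13)
    for length in buf:
        j = j + buf * rate
        if a > j:
            break
    rate = j[rate]
    if rate == rate >= j:
        raise ValueError(j)
    else:
        a = emit(a) % (j + 34)
    a = a * a[rate]
    handle(7)
    a = a - print(20)
    return 17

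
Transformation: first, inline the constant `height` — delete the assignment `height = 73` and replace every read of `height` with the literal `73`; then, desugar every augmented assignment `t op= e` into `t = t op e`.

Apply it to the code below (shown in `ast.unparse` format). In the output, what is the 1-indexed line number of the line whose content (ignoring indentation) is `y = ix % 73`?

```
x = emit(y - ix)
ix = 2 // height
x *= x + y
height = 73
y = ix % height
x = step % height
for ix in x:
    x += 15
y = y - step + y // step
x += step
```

Transformed code:
x = emit(y - ix)
ix = 2 // 73
x = x * (x + y)
y = ix % 73
x = step % 73
for ix in x:
    x = x + 15
y = y - step + y // step
x = x + step

4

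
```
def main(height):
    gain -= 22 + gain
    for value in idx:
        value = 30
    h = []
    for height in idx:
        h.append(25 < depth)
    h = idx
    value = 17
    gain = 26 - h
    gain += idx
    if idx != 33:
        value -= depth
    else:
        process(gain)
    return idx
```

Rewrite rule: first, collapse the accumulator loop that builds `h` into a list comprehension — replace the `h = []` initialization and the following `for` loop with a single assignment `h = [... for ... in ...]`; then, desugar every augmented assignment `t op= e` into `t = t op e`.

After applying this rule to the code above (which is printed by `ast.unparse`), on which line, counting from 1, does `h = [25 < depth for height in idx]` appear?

5

Transformed code:
def main(height):
    gain = gain - (22 + gain)
    for value in idx:
        value = 30
    h = [25 < depth for height in idx]
    h = idx
    value = 17
    gain = 26 - h
    gain = gain + idx
    if idx != 33:
        value = value - depth
    else:
        process(gain)
    return idx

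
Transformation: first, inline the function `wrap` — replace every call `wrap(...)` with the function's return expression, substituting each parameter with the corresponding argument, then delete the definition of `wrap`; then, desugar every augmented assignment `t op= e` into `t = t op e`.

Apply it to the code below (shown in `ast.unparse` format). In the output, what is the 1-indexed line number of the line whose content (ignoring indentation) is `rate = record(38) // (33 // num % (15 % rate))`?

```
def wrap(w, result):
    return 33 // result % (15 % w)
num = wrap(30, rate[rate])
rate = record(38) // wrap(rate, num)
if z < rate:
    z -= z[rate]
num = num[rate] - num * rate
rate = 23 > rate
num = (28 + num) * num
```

Transformed code:
num = 33 // rate[rate] % (15 % 30)
rate = record(38) // (33 // num % (15 % rate))
if z < rate:
    z = z - z[rate]
num = num[rate] - num * rate
rate = 23 > rate
num = (28 + num) * num

2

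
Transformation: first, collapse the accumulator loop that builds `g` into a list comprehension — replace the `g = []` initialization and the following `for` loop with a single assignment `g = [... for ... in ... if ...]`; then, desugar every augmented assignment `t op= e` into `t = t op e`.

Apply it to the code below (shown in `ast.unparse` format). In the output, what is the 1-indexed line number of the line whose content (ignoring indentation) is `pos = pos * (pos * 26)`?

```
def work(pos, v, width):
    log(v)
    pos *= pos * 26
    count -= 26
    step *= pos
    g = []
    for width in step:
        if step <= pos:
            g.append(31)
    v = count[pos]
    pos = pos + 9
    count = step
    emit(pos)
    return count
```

3

Transformed code:
def work(pos, v, width):
    log(v)
    pos = pos * (pos * 26)
    count = count - 26
    step = step * pos
    g = [31 for width in step if step <= pos]
    v = count[pos]
    pos = pos + 9
    count = step
    emit(pos)
    return count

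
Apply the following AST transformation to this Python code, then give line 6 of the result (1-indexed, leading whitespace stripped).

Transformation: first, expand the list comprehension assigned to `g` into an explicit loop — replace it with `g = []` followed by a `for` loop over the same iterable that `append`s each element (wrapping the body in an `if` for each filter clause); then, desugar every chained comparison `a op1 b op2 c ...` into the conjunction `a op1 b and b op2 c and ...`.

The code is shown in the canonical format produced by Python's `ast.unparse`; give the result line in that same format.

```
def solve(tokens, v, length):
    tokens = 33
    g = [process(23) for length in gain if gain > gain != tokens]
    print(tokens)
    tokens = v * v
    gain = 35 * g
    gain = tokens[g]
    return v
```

g.append(process(23))

Transformed code:
def solve(tokens, v, length):
    tokens = 33
    g = []
    for length in gain:
        if gain > gain and gain != tokens:
            g.append(process(23))
    print(tokens)
    tokens = v * v
    gain = 35 * g
    gain = tokens[g]
    return v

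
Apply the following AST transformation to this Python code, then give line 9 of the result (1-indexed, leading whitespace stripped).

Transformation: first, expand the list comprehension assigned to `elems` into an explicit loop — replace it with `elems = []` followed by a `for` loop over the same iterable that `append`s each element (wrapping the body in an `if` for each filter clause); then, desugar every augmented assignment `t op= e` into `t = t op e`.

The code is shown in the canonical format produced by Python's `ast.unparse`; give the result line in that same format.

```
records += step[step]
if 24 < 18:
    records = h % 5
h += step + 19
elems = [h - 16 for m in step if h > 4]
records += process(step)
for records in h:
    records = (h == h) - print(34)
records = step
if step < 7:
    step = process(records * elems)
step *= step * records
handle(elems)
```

Transformed code:
records = records + step[step]
if 24 < 18:
    records = h % 5
h = h + (step + 19)
elems = []
for m in step:
    if h > 4:
        elems.append(h - 16)
records = records + process(step)
for records in h:
    records = (h == h) - print(34)
records = step
if step < 7:
    step = process(records * elems)
step = step * (step * records)
handle(elems)

records = records + process(step)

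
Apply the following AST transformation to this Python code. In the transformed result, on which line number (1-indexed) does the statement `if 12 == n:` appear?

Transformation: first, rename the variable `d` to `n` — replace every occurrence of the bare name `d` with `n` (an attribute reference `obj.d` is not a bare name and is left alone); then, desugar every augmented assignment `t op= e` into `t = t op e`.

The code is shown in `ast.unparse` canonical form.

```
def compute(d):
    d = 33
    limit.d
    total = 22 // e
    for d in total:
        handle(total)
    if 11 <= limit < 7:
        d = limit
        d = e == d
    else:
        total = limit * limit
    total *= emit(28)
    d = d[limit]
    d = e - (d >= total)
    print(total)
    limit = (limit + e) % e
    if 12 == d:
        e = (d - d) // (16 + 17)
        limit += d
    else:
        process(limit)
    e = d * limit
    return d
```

Transformed code:
def compute(n):
    n = 33
    limit.d
    total = 22 // e
    for n in total:
        handle(total)
    if 11 <= limit < 7:
        n = limit
        n = e == n
    else:
        total = limit * limit
    total = total * emit(28)
    n = n[limit]
    n = e - (n >= total)
    print(total)
    limit = (limit + e) % e
    if 12 == n:
        e = (n - n) // (16 + 17)
        limit = limit + n
    else:
        process(limit)
    e = n * limit
    return n

17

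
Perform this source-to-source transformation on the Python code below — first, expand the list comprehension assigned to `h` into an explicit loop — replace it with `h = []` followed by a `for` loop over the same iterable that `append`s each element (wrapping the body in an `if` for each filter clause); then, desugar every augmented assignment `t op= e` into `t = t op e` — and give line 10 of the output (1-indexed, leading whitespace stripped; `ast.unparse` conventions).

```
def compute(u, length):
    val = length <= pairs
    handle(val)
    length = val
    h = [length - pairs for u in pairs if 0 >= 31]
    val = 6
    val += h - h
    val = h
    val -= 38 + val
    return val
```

val = val + (h - h)

Transformed code:
def compute(u, length):
    val = length <= pairs
    handle(val)
    length = val
    h = []
    for u in pairs:
        if 0 >= 31:
            h.append(length - pairs)
    val = 6
    val = val + (h - h)
    val = h
    val = val - (38 + val)
    return val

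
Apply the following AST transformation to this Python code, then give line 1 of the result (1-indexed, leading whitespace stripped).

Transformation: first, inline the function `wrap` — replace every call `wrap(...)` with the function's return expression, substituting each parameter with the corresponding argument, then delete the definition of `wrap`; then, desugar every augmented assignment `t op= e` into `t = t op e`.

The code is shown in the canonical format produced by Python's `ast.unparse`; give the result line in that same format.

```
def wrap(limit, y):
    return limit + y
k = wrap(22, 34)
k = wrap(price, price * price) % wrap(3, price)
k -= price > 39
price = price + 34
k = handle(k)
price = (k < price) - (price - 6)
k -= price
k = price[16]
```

k = 22 + 34

Transformed code:
k = 22 + 34
k = (price + price * price) % (3 + price)
k = k - (price > 39)
price = price + 34
k = handle(k)
price = (k < price) - (price - 6)
k = k - price
k = price[16]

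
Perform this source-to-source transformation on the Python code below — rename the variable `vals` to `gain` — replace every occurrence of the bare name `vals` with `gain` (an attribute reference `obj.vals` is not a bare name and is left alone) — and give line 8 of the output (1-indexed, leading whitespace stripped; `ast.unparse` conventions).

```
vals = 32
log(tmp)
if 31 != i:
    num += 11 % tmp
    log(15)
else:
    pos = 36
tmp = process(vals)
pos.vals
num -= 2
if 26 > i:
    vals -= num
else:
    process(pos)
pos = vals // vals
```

tmp = process(gain)

Transformed code:
gain = 32
log(tmp)
if 31 != i:
    num += 11 % tmp
    log(15)
else:
    pos = 36
tmp = process(gain)
pos.vals
num -= 2
if 26 > i:
    gain -= num
else:
    process(pos)
pos = gain // gain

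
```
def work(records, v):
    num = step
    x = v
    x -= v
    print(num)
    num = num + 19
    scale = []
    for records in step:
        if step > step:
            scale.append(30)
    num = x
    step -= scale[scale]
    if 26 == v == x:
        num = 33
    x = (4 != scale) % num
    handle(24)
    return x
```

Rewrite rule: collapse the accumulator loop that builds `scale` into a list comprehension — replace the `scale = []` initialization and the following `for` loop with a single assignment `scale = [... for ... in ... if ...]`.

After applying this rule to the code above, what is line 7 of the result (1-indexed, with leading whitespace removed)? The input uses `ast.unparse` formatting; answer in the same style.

scale = [30 for records in step if step > step]

Transformed code:
def work(records, v):
    num = step
    x = v
    x -= v
    print(num)
    num = num + 19
    scale = [30 for records in step if step > step]
    num = x
    step -= scale[scale]
    if 26 == v == x:
        num = 33
    x = (4 != scale) % num
    handle(24)
    return x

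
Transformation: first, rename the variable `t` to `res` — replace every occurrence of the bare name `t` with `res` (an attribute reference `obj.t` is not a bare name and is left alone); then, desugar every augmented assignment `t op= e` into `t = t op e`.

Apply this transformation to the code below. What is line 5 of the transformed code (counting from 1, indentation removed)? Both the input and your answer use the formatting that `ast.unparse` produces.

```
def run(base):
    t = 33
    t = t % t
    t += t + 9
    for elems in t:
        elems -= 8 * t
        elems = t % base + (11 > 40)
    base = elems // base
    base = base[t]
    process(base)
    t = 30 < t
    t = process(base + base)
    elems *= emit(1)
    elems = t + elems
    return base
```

for elems in res:

Transformed code:
def run(base):
    res = 33
    res = res % res
    res = res + (res + 9)
    for elems in res:
        elems = elems - 8 * res
        elems = res % base + (11 > 40)
    base = elems // base
    base = base[res]
    process(base)
    res = 30 < res
    res = process(base + base)
    elems = elems * emit(1)
    elems = res + elems
    return base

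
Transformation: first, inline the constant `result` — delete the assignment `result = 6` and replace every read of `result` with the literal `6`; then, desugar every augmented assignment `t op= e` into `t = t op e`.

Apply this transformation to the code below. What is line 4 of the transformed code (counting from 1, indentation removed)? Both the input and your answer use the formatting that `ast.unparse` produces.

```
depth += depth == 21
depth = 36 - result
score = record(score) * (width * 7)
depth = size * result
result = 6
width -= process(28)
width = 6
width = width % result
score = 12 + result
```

depth = size * 6

Transformed code:
depth = depth + (depth == 21)
depth = 36 - 6
score = record(score) * (width * 7)
depth = size * 6
width = width - process(28)
width = 6
width = width % 6
score = 12 + 6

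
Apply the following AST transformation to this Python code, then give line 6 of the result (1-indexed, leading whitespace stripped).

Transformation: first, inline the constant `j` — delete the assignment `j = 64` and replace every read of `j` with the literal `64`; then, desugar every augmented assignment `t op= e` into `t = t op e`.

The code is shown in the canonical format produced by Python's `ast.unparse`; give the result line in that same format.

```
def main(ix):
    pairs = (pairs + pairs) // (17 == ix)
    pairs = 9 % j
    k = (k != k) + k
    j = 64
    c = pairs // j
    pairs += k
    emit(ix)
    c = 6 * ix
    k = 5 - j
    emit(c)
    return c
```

pairs = pairs + k

Transformed code:
def main(ix):
    pairs = (pairs + pairs) // (17 == ix)
    pairs = 9 % 64
    k = (k != k) + k
    c = pairs // 64
    pairs = pairs + k
    emit(ix)
    c = 6 * ix
    k = 5 - 64
    emit(c)
    return c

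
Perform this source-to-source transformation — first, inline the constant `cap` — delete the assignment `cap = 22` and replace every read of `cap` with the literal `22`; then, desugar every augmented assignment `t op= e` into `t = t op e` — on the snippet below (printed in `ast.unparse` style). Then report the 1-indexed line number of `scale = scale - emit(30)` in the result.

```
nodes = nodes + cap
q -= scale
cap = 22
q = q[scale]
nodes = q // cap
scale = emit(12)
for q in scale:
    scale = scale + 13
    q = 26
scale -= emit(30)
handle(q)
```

9

Transformed code:
nodes = nodes + 22
q = q - scale
q = q[scale]
nodes = q // 22
scale = emit(12)
for q in scale:
    scale = scale + 13
    q = 26
scale = scale - emit(30)
handle(q)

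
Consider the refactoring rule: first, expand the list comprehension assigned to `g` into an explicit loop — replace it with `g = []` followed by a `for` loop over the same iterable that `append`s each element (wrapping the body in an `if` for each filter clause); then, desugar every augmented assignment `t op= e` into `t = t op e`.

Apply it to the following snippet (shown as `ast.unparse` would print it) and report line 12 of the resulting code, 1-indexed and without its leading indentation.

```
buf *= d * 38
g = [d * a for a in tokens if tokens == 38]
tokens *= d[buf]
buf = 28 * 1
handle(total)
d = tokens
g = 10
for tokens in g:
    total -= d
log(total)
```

Transformed code:
buf = buf * (d * 38)
g = []
for a in tokens:
    if tokens == 38:
        g.append(d * a)
tokens = tokens * d[buf]
buf = 28 * 1
handle(total)
d = tokens
g = 10
for tokens in g:
    total = total - d
log(total)

total = total - d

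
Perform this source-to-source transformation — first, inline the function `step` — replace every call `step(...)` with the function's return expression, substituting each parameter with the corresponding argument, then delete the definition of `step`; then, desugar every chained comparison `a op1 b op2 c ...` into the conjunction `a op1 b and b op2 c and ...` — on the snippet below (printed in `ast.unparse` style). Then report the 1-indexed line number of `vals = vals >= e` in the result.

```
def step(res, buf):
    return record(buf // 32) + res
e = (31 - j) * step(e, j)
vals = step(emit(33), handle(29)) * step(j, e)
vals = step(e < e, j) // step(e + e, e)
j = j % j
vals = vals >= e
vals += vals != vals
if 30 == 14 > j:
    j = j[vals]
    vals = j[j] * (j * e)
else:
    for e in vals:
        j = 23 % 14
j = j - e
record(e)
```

5

Transformed code:
e = (31 - j) * (record(j // 32) + e)
vals = (record(handle(29) // 32) + emit(33)) * (record(e // 32) + j)
vals = (record(j // 32) + (e < e)) // (record(e // 32) + (e + e))
j = j % j
vals = vals >= e
vals += vals != vals
if 30 == 14 and 14 > j:
    j = j[vals]
    vals = j[j] * (j * e)
else:
    for e in vals:
        j = 23 % 14
j = j - e
record(e)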